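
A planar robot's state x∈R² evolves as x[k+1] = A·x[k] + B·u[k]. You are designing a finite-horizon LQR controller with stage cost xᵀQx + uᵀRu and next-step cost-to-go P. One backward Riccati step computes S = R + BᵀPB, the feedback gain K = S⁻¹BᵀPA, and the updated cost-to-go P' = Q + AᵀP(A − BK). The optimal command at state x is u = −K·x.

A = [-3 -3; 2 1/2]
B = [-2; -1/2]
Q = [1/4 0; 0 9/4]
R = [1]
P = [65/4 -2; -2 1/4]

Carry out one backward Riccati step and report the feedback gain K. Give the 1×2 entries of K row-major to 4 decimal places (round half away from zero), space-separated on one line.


BᵀP = [-31.5000 3.8750]
S = R + BᵀPB = [1] + [61.0625] = [62.0625]
BᵀPA = [102.2500 96.4375]
K = S⁻¹·BᵀPA = [1.6475 1.5539]
A−BK = [0.2951 0.1078; 2.8238 1.2769]
AᵀP(A−BK) = [2.7898 2.6161; 2.6161 2.4605]
P' = Q + AᵀP(A−BK) = [3.0398 2.6161; 2.6161 4.7105]
tr(P') = 7.7503

1.6475 1.5539


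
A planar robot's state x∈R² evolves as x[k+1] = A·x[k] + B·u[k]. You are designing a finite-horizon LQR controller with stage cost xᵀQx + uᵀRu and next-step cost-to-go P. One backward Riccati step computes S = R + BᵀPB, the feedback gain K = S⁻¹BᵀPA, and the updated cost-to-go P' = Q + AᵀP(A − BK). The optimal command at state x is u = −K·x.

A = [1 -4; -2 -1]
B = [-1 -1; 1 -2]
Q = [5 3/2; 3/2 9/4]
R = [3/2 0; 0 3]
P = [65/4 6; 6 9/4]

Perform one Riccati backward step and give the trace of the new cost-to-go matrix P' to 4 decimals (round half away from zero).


BᵀP = [-10.2500 -3.7500; -28.2500 -10.5000]
S = R + BᵀPB = [3/2 0; 0 3] + [6.5000 17.7500; 17.7500 49.2500] = [8.0000 17.7500; 17.7500 52.2500]
BᵀPA = [-2.7500 44.7500; -7.2500 123.5000]
K = S⁻¹·BᵀPA = [-0.1457 1.4189; -0.0893 1.8816]
A−BK = [0.7650 -0.6995; -2.0328 1.3443]
AᵀP(A−BK) = [0.2022 -0.9563; -0.9563 14.3743]
P' = Q + AᵀP(A−BK) = [5.2022 0.5437; 0.5437 16.6243]
tr(P') = 21.8265

21.8265


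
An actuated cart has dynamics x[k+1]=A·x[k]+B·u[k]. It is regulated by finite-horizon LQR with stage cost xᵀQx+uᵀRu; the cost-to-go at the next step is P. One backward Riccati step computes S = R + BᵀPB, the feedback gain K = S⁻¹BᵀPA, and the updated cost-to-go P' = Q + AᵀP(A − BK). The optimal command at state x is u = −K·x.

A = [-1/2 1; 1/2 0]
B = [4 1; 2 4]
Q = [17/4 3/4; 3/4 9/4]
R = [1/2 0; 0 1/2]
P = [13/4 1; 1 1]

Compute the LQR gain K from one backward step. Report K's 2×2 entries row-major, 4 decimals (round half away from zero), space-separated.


BᵀP = [15.0000 6.0000; 7.2500 5.0000]
S = R + BᵀPB = [1/2 0; 0 1/2] + [72.0000 39.0000; 39.0000 27.2500] = [72.5000 39.0000; 39.0000 27.7500]
BᵀPA = [-4.5000 15.0000; -1.1250 7.2500]
K = S⁻¹·BᵀPA = [-0.1650 0.2720; 0.1914 -0.1210]
A−BK = [-0.0313 0.0331; 0.0646 -0.0601]
AᵀP(A−BK) = [0.0352 -0.0372; -0.0372 0.0475]
P' = Q + AᵀP(A−BK) = [4.2852 0.7128; 0.7128 2.2975]
tr(P') = 6.5827

-0.1650 0.2720 0.1914 -0.1210


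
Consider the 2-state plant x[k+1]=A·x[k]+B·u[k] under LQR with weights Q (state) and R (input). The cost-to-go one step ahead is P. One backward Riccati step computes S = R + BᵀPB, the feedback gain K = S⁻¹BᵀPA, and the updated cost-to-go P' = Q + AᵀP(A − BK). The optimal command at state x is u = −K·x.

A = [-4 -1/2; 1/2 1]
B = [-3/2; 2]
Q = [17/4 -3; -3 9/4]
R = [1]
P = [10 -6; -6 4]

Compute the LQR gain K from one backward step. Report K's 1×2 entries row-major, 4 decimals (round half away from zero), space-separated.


1.5430 0.4040

BᵀP = [-27.0000 17.0000]
S = R + BᵀPB = [1] + [74.5000] = [75.5000]
BᵀPA = [116.5000 30.5000]
K = S⁻¹·BᵀPA = [1.5430 0.4040]
A−BK = [-1.6854 0.1060; -2.5861 0.1921]
AᵀP(A−BK) = [5.2351 0.4371; 0.4371 0.1788]
P' = Q + AᵀP(A−BK) = [9.4851 -2.5629; -2.5629 2.4288]
tr(P') = 11.9139


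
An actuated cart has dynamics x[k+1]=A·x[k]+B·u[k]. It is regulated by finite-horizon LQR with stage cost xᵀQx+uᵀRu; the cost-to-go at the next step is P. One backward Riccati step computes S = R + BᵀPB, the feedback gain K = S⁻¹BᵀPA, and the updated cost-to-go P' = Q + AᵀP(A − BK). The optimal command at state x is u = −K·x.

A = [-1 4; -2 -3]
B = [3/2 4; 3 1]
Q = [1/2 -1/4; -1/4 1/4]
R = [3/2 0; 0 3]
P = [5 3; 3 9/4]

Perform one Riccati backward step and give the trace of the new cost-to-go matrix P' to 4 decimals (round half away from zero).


BᵀP = [16.5000 11.2500; 23.0000 14.2500]
S = R + BᵀPB = [3/2 0; 0 3] + [58.5000 77.2500; 77.2500 106.2500] = [60.0000 77.2500; 77.2500 109.2500]
BᵀPA = [-39.0000 32.2500; -51.5000 49.2500]
K = S⁻¹·BᵀPA = [-0.4807 -0.4788; -0.1315 0.7893]
A−BK = [0.2470 1.5608; -0.4264 -2.3530]
AᵀP(A−BK) = [0.4807 0.4788; 0.4788 4.8155]
P' = Q + AᵀP(A−BK) = [0.9807 0.2288; 0.2288 5.0655]
tr(P') = 6.0462

6.0462


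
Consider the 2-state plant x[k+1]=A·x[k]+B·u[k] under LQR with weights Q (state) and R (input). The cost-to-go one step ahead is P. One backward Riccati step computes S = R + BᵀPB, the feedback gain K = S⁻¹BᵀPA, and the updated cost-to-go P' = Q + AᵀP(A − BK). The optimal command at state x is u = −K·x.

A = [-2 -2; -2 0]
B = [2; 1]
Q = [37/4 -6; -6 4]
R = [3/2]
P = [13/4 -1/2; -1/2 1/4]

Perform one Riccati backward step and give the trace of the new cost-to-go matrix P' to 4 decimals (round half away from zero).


BᵀP = [6.0000 -0.7500]
S = R + BᵀPB = [3/2] + [11.2500] = [12.7500]
BᵀPA = [-10.5000 -12.0000]
K = S⁻¹·BᵀPA = [-0.8235 -0.9412]
A−BK = [-0.3529 -0.1176; -1.1765 0.9412]
AᵀP(A−BK) = [1.3529 1.1176; 1.1176 1.7059]
P' = Q + AᵀP(A−BK) = [10.6029 -4.8824; -4.8824 5.7059]
tr(P') = 16.3088

16.3088


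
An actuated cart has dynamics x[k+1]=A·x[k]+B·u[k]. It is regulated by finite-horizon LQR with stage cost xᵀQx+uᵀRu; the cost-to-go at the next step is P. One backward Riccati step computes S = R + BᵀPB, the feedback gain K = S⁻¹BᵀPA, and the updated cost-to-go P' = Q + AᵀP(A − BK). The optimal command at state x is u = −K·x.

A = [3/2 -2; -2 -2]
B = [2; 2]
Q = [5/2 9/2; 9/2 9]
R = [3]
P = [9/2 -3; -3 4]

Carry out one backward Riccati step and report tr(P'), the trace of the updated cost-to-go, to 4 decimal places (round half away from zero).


BᵀP = [3.0000 2.0000]
S = R + BᵀPB = [3] + [10.0000] = [13.0000]
BᵀPA = [0.5000 -10.0000]
K = S⁻¹·BᵀPA = [0.0385 -0.7692]
A−BK = [1.4231 -0.4615; -2.0769 -0.4615]
AᵀP(A−BK) = [44.1058 -0.1154; -0.1154 2.3077]
P' = Q + AᵀP(A−BK) = [46.6058 4.3846; 4.3846 11.3077]
tr(P') = 57.9135

57.9135


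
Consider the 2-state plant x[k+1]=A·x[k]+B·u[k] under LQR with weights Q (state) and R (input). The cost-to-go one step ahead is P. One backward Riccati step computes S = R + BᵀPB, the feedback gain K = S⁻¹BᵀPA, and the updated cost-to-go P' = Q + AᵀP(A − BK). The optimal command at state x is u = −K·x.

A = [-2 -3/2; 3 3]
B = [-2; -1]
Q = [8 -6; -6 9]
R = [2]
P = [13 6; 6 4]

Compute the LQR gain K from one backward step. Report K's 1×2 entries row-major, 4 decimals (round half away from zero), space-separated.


0.1951 0.0000

BᵀP = [-32.0000 -16.0000]
S = R + BᵀPB = [2] + [80.0000] = [82.0000]
BᵀPA = [16.0000 0.0000]
K = S⁻¹·BᵀPA = [0.1951 0.0000]
A−BK = [-1.6098 -1.5000; 3.1951 3.0000]
AᵀP(A−BK) = [12.8780 12.0000; 12.0000 11.2500]
P' = Q + AᵀP(A−BK) = [20.8780 6.0000; 6.0000 20.2500]
tr(P') = 41.1280


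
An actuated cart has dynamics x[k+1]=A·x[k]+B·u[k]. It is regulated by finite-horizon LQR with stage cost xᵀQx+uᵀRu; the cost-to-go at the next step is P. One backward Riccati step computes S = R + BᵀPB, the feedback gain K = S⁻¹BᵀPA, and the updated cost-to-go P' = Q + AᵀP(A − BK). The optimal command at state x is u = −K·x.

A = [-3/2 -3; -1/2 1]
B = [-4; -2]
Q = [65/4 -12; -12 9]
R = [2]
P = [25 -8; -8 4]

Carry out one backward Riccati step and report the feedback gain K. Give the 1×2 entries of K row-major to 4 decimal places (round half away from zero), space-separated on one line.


0.3931 0.9517

BᵀP = [-84.0000 24.0000]
S = R + BᵀPB = [2] + [288.0000] = [290.0000]
BᵀPA = [114.0000 276.0000]
K = S⁻¹·BᵀPA = [0.3931 0.9517]
A−BK = [0.0724 0.8069; 0.2862 2.9034]
AᵀP(A−BK) = [0.4362 2.0034; 2.0034 14.3241]
P' = Q + AᵀP(A−BK) = [16.6862 -9.9966; -9.9966 23.3241]
tr(P') = 40.0103


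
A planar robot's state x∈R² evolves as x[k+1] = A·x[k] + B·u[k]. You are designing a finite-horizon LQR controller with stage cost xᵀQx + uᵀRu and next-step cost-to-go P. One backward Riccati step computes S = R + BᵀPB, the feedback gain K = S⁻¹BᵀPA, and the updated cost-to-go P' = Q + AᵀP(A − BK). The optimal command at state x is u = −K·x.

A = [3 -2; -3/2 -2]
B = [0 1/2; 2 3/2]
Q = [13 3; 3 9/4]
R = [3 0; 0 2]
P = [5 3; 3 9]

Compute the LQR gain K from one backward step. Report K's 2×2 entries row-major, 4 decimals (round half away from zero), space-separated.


BᵀP = [6.0000 18.0000; 7.0000 15.0000]
S = R + BᵀPB = [3 0; 0 2] + [36.0000 30.0000; 30.0000 26.0000] = [39.0000 30.0000; 30.0000 28.0000]
BᵀPA = [-9.0000 -48.0000; -1.5000 -44.0000]
K = S⁻¹·BᵀPA = [-1.0781 -0.1250; 1.1016 -1.4375]
A−BK = [2.4492 -1.2813; -0.9961 0.4063]
AᵀP(A−BK) = [30.1992 -15.2813; -15.2813 10.7500]
P' = Q + AᵀP(A−BK) = [43.1992 -12.2813; -12.2813 13.0000]
tr(P') = 56.1992

-1.0781 -0.1250 1.1016 -1.4375


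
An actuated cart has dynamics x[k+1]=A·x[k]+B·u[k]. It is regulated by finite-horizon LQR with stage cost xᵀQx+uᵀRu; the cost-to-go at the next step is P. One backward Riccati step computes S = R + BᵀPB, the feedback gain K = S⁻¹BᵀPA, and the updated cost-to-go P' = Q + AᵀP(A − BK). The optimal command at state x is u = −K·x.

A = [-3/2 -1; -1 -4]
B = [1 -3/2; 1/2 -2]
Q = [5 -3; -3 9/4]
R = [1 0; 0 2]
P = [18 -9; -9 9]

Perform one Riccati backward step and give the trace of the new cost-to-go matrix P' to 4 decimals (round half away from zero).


28.5557

BᵀP = [13.5000 -4.5000; -9.0000 -4.5000]
S = R + BᵀPB = [1 0; 0 2] + [11.2500 -11.2500; -11.2500 22.5000] = [12.2500 -11.2500; -11.2500 24.5000]
BᵀPA = [-15.7500 4.5000; 18.0000 27.0000]
K = S⁻¹·BᵀPA = [-1.0565 2.3853; 0.2495 2.1973]
A−BK = [-0.0691 -0.0893; 0.0274 -0.7980]
AᵀP(A−BK) = [1.3677 -1.9834; -1.9834 19.9381]
P' = Q + AᵀP(A−BK) = [6.3677 -4.9834; -4.9834 22.1881]
tr(P') = 28.5557


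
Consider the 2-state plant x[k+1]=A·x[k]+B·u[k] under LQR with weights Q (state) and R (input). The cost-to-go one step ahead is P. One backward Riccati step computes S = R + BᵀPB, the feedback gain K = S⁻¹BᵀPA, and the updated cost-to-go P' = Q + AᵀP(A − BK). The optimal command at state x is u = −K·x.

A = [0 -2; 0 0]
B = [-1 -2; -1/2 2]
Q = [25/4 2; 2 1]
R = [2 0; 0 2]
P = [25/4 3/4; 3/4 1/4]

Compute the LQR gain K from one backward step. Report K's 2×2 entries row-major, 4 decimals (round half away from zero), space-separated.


0.0000 0.5736 0.0000 0.7002

BᵀP = [-6.6250 -0.8750; -11.0000 -1.0000]
S = R + BᵀPB = [2 0; 0 2] + [7.0625 11.5000; 11.5000 20.0000] = [9.0625 11.5000; 11.5000 22.0000]
BᵀPA = [0.0000 13.2500; 0.0000 22.0000]
K = S⁻¹·BᵀPA = [0.0000 0.5736; 0.0000 0.7002]
A−BK = [0.0000 -0.0261; 0.0000 -1.1136]
AᵀP(A−BK) = [0.0000 0.0000; 0.0000 1.9963]
P' = Q + AᵀP(A−BK) = [6.2500 2.0000; 2.0000 2.9963]
tr(P') = 9.2463


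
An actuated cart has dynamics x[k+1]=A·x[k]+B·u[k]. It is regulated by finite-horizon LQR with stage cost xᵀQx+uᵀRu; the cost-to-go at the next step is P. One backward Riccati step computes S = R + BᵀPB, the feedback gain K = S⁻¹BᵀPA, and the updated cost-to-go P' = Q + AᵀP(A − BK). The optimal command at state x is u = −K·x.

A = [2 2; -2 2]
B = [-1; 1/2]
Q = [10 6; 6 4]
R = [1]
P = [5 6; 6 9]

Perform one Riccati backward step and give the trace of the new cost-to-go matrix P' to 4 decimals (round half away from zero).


103.7778

BᵀP = [-2.0000 -1.5000]
S = R + BᵀPB = [1] + [1.2500] = [2.2500]
BᵀPA = [-1.0000 -7.0000]
K = S⁻¹·BᵀPA = [-0.4444 -3.1111]
A−BK = [1.5556 -1.1111; -1.7778 3.5556]
AᵀP(A−BK) = [7.5556 -19.1111; -19.1111 82.2222]
P' = Q + AᵀP(A−BK) = [17.5556 -13.1111; -13.1111 86.2222]
tr(P') = 103.7778


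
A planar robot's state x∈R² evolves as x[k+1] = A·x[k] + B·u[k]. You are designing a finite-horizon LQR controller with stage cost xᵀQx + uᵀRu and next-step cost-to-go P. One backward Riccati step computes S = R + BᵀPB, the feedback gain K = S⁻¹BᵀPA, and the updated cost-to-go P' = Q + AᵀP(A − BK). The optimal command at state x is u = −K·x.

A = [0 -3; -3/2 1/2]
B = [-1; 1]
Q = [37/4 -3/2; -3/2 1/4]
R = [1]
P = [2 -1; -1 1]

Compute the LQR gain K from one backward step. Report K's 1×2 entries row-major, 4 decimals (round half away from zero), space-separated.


BᵀP = [-3.0000 2.0000]
S = R + BᵀPB = [1] + [5.0000] = [6.0000]
BᵀPA = [-3.0000 10.0000]
K = S⁻¹·BᵀPA = [-0.5000 1.6667]
A−BK = [-0.5000 -1.3333; -1.0000 -1.1667]
AᵀP(A−BK) = [0.7500 -0.2500; -0.2500 4.5833]
P' = Q + AᵀP(A−BK) = [10.0000 -1.7500; -1.7500 4.8333]
tr(P') = 14.8333

-0.5000 1.6667


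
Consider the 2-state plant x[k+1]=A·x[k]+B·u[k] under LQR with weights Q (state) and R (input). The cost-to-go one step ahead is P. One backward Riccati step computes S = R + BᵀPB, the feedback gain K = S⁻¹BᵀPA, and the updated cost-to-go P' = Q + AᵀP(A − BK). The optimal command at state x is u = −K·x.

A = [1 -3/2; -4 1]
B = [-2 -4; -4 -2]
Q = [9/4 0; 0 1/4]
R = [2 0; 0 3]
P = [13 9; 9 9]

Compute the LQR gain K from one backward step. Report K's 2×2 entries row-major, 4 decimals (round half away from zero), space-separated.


1.1792 -0.4161 -0.7003 0.5093

BᵀP = [-62.0000 -54.0000; -70.0000 -54.0000]
S = R + BᵀPB = [2 0; 0 3] + [340.0000 356.0000; 356.0000 388.0000] = [342.0000 356.0000; 356.0000 391.0000]
BᵀPA = [154.0000 39.0000; 146.0000 51.0000]
K = S⁻¹·BᵀPA = [1.1792 -0.4161; -0.7003 0.5093]
A−BK = [0.5574 -0.2950; -0.6837 0.3541]
AᵀP(A−BK) = [5.6384 -2.7763; -2.7763 1.5041]
P' = Q + AᵀP(A−BK) = [7.8884 -2.7763; -2.7763 1.7541]
tr(P') = 9.6425


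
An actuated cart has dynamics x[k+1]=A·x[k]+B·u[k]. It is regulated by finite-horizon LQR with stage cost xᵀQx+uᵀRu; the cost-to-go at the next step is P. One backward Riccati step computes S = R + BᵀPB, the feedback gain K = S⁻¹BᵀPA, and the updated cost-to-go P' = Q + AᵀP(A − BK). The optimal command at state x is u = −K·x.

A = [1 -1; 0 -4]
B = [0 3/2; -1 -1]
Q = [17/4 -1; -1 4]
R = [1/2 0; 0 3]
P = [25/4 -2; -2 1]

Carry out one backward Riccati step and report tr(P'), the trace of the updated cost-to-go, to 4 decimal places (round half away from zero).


12.6544

BᵀP = [2.0000 -1.0000; 11.3750 -4.0000]
S = R + BᵀPB = [1/2 0; 0 3] + [1.0000 4.0000; 4.0000 21.0625] = [1.5000 4.0000; 4.0000 24.0625]
BᵀPA = [2.0000 2.0000; 11.3750 4.6250]
K = S⁻¹·BᵀPA = [0.1306 1.4743; 0.4510 -0.0529]
A−BK = [0.3235 -0.9207; 0.5816 -2.5785]
AᵀP(A−BK) = [0.8585 -0.5972; -0.5972 3.5459]
P' = Q + AᵀP(A−BK) = [5.1085 -1.5972; -1.5972 7.5459]
tr(P') = 12.6544


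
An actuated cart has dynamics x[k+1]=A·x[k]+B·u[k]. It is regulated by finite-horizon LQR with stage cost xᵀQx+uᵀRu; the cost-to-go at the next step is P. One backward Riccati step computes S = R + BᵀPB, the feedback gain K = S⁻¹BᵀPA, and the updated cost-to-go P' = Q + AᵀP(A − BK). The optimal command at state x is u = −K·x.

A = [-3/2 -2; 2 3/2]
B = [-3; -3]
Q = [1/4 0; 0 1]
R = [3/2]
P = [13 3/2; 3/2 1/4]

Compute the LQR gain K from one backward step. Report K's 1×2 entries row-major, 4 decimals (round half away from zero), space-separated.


BᵀP = [-43.5000 -5.2500]
S = R + BᵀPB = [3/2] + [146.2500] = [147.7500]
BᵀPA = [54.7500 79.1250]
K = S⁻¹·BᵀPA = [0.3706 0.5355]
A−BK = [-0.3883 -0.3934; 3.1117 3.1066]
AᵀP(A−BK) = [0.9619 1.0546; 1.0546 1.1885]
P' = Q + AᵀP(A−BK) = [1.2119 1.0546; 1.0546 2.1885]
tr(P') = 3.4004

0.3706 0.5355


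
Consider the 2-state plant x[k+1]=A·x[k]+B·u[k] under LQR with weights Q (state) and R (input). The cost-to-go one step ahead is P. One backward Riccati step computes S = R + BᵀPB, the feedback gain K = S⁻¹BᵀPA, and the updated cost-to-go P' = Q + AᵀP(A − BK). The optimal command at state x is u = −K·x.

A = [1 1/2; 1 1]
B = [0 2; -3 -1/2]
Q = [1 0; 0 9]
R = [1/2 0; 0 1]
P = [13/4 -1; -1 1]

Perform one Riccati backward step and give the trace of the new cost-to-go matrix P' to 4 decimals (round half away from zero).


BᵀP = [3.0000 -3.0000; 7.0000 -2.5000]
S = R + BᵀPB = [1/2 0; 0 1] + [9.0000 7.5000; 7.5000 15.2500] = [9.5000 7.5000; 7.5000 16.2500]
BᵀPA = [0.0000 -1.5000; 4.5000 1.0000]
K = S⁻¹·BᵀPA = [-0.3439 -0.3248; 0.4357 0.2115]
A−BK = [0.1287 0.0771; 0.1860 0.1312]
AᵀP(A−BK) = [0.2895 0.1734; 0.1734 0.1138]
P' = Q + AᵀP(A−BK) = [1.2895 0.1734; 0.1734 9.1138]
tr(P') = 10.4033

10.4033


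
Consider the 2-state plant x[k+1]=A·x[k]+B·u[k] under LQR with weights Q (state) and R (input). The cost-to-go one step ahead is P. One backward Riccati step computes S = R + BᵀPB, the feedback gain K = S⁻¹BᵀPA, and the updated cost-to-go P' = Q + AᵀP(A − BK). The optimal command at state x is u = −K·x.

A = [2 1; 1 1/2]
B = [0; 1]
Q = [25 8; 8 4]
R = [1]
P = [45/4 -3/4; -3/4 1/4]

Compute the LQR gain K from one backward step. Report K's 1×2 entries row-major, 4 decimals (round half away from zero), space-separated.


BᵀP = [-0.7500 0.2500]
S = R + BᵀPB = [1] + [0.2500] = [1.2500]
BᵀPA = [-1.2500 -0.6250]
K = S⁻¹·BᵀPA = [-1.0000 -0.5000]
A−BK = [2.0000 1.0000; 2.0000 1.0000]
AᵀP(A−BK) = [41.0000 20.5000; 20.5000 10.2500]
P' = Q + AᵀP(A−BK) = [66.0000 28.5000; 28.5000 14.2500]
tr(P') = 80.2500

-1.0000 -0.5000


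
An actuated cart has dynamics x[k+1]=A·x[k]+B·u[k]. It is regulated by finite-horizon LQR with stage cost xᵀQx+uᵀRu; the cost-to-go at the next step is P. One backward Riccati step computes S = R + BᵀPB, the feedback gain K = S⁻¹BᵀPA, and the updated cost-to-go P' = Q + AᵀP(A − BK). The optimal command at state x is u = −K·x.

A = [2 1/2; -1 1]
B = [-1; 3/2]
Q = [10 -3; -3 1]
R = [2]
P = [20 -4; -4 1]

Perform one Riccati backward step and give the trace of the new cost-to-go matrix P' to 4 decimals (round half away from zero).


BᵀP = [-26.0000 5.5000]
S = R + BᵀPB = [2] + [34.2500] = [36.2500]
BᵀPA = [-57.5000 -7.5000]
K = S⁻¹·BᵀPA = [-1.5862 -0.2069]
A−BK = [0.4138 0.2931; 1.3793 1.3103]
AᵀP(A−BK) = [5.7931 1.1034; 1.1034 0.4483]
P' = Q + AᵀP(A−BK) = [15.7931 -1.8966; -1.8966 1.4483]
tr(P') = 17.2414

17.2414


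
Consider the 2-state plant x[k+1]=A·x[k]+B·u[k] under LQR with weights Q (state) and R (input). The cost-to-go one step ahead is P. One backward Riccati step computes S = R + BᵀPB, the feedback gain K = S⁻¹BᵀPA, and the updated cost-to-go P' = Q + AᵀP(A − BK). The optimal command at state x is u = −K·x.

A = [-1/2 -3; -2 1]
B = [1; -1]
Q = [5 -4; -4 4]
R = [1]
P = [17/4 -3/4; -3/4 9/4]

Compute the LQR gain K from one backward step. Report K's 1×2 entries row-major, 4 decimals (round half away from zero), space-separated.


BᵀP = [5.0000 -3.0000]
S = R + BᵀPB = [1] + [8.0000] = [9.0000]
BᵀPA = [3.5000 -18.0000]
K = S⁻¹·BᵀPA = [0.3889 -2.0000]
A−BK = [-0.8889 -1.0000; -1.6111 -1.0000]
AᵀP(A−BK) = [7.2014 4.7500; 4.7500 9.0000]
P' = Q + AᵀP(A−BK) = [12.2014 0.7500; 0.7500 13.0000]
tr(P') = 25.2014

0.3889 -2.0000


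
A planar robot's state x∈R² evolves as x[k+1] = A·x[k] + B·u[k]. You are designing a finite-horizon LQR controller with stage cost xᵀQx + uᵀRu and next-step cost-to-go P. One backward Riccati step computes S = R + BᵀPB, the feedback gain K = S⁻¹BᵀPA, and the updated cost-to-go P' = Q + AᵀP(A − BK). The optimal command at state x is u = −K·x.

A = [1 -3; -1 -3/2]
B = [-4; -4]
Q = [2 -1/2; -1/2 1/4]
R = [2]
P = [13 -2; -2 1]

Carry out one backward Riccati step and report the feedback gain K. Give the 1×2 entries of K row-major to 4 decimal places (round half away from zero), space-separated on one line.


-0.2963 0.7778

BᵀP = [-44.0000 4.0000]
S = R + BᵀPB = [2] + [160.0000] = [162.0000]
BᵀPA = [-48.0000 126.0000]
K = S⁻¹·BᵀPA = [-0.2963 0.7778]
A−BK = [-0.1852 0.1111; -2.1852 1.6111]
AᵀP(A−BK) = [3.7778 -3.1667; -3.1667 3.2500]
P' = Q + AᵀP(A−BK) = [5.7778 -3.6667; -3.6667 3.5000]
tr(P') = 9.2778


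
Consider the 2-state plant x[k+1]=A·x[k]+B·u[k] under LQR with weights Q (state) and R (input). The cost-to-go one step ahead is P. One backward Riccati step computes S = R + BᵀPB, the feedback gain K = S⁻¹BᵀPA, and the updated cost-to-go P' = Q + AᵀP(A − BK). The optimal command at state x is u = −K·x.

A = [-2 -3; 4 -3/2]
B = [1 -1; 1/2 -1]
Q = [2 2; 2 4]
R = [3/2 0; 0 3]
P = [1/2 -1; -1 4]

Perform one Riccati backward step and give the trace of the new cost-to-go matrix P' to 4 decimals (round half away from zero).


BᵀP = [0.0000 1.0000; 0.5000 -3.0000]
S = R + BᵀPB = [3/2 0; 0 3] + [0.5000 -1.0000; -1.0000 2.5000] = [2.0000 -1.0000; -1.0000 5.5000]
BᵀPA = [4.0000 -1.5000; -13.0000 3.0000]
K = S⁻¹·BᵀPA = [0.9000 -0.5250; -2.2000 0.4500]
A−BK = [-5.1000 -2.0250; 1.3500 -0.7875]
AᵀP(A−BK) = [49.8000 -4.0500; -4.0500 2.3625]
P' = Q + AᵀP(A−BK) = [51.8000 -2.0500; -2.0500 6.3625]
tr(P') = 58.1625

58.1625


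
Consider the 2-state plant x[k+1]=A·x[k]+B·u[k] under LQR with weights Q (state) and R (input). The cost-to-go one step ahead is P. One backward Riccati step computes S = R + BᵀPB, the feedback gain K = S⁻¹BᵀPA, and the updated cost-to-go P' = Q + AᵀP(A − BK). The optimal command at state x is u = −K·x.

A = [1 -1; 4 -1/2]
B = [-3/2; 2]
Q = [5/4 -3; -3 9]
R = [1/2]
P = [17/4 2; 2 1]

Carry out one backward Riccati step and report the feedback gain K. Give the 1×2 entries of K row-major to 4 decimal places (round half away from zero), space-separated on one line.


-3.0909 1.3939

BᵀP = [-2.3750 -1.0000]
S = R + BᵀPB = [1/2] + [1.5625] = [2.0625]
BᵀPA = [-6.3750 2.8750]
K = S⁻¹·BᵀPA = [-3.0909 1.3939]
A−BK = [-3.6364 1.0909; 10.1818 -3.2879]
AᵀP(A−BK) = [16.5455 -6.3636; -6.3636 2.4924]
P' = Q + AᵀP(A−BK) = [17.7955 -9.3636; -9.3636 11.4924]
tr(P') = 29.2879


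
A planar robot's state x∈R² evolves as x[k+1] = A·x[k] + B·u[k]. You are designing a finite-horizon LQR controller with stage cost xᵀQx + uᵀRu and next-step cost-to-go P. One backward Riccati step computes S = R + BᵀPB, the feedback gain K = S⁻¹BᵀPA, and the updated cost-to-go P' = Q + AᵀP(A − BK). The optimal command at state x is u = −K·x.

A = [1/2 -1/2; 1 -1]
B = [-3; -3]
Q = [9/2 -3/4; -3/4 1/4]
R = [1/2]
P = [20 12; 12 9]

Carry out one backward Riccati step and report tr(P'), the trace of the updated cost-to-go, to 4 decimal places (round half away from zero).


BᵀP = [-96.0000 -63.0000]
S = R + BᵀPB = [1/2] + [477.0000] = [477.5000]
BᵀPA = [-111.0000 111.0000]
K = S⁻¹·BᵀPA = [-0.2325 0.2325]
A−BK = [-0.1974 0.1974; 0.3026 -0.3026]
AᵀP(A−BK) = [0.1969 -0.1969; -0.1969 0.1969]
P' = Q + AᵀP(A−BK) = [4.6969 -0.9469; -0.9469 0.4469]
tr(P') = 5.1437

5.1437


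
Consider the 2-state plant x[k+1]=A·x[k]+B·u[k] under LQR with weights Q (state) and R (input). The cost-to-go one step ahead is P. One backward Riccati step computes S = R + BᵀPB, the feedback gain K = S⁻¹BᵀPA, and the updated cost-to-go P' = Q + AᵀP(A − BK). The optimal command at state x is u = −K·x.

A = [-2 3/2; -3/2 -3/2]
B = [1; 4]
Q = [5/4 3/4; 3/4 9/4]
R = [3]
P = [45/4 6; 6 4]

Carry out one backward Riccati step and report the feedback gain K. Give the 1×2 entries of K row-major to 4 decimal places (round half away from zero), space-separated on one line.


-0.8198 0.1574

BᵀP = [35.2500 22.0000]
S = R + BᵀPB = [3] + [123.2500] = [126.2500]
BᵀPA = [-103.5000 19.8750]
K = S⁻¹·BᵀPA = [-0.8198 0.1574]
A−BK = [-1.1802 1.3426; 1.7792 -2.1297]
AᵀP(A−BK) = [5.1505 -3.9564; -3.9564 4.1837]
P' = Q + AᵀP(A−BK) = [6.4005 -3.2064; -3.2064 6.4337]
tr(P') = 12.8342


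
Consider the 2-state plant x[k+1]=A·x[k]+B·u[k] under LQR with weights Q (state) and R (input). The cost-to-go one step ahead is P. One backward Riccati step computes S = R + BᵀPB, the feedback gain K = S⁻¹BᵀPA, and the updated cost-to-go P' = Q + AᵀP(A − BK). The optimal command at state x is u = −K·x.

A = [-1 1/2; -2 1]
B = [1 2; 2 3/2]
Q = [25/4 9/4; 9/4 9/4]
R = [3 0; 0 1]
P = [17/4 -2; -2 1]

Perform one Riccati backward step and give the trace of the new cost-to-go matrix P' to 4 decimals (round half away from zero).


8.7559

BᵀP = [0.2500 0.0000; 5.5000 -2.5000]
S = R + BᵀPB = [3 0; 0 1] + [0.2500 0.5000; 0.5000 7.2500] = [3.2500 0.5000; 0.5000 8.2500]
BᵀPA = [-0.2500 0.1250; -0.5000 0.2500]
K = S⁻¹·BᵀPA = [-0.0682 0.0341; -0.0565 0.0282]
A−BK = [-0.8188 0.4094; -1.7788 0.8894]
AᵀP(A−BK) = [0.2047 -0.1024; -0.1024 0.0512]
P' = Q + AᵀP(A−BK) = [6.4547 2.1476; 2.1476 2.3012]
tr(P') = 8.7559


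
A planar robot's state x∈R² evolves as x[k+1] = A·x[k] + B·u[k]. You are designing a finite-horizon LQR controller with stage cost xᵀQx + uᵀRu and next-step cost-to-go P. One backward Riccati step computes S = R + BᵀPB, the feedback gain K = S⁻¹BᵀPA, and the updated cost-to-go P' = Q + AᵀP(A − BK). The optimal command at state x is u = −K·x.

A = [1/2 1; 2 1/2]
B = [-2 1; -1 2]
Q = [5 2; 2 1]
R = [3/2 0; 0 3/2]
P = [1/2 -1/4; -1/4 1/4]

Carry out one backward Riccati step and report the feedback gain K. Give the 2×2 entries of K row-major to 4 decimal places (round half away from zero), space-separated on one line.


0.0690 -0.2241 0.2586 0.0345

BᵀP = [-0.7500 0.2500; 0.0000 0.2500]
S = R + BᵀPB = [3/2 0; 0 3/2] + [1.2500 -0.2500; -0.2500 0.5000] = [2.7500 -0.2500; -0.2500 2.0000]
BᵀPA = [0.1250 -0.6250; 0.5000 0.1250]
K = S⁻¹·BᵀPA = [0.0690 -0.2241; 0.2586 0.0345]
A−BK = [0.3793 0.5172; 1.5517 0.2069]
AᵀP(A−BK) = [0.4871 -0.0517; -0.0517 0.1681]
P' = Q + AᵀP(A−BK) = [5.4871 1.9483; 1.9483 1.1681]
tr(P') = 6.6552


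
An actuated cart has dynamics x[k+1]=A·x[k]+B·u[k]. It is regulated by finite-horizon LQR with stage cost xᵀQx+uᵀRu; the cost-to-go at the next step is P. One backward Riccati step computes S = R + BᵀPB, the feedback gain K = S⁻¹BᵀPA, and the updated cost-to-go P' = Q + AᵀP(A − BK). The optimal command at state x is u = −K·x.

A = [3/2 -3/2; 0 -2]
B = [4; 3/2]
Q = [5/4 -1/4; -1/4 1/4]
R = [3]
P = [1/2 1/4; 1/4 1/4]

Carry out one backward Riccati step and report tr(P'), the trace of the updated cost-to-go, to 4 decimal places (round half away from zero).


2.6422

BᵀP = [2.3750 1.3750]
S = R + BᵀPB = [3] + [11.5625] = [14.5625]
BᵀPA = [3.5625 -6.3125]
K = S⁻¹·BᵀPA = [0.2446 -0.4335]
A−BK = [0.5215 0.2339; -0.3670 -1.3498]
AᵀP(A−BK) = [0.2535 -0.3307; -0.3307 0.8887]
P' = Q + AᵀP(A−BK) = [1.5035 -0.5807; -0.5807 1.1387]
tr(P') = 2.6422


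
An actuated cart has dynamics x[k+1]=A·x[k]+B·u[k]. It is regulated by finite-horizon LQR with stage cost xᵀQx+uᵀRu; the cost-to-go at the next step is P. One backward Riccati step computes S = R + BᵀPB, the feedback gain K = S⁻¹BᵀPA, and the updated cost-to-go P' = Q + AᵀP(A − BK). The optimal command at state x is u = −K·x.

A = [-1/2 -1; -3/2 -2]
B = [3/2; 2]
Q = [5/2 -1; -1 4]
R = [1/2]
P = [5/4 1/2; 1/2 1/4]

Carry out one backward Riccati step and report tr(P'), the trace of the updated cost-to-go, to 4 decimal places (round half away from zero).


6.9236

BᵀP = [2.8750 1.2500]
S = R + BᵀPB = [1/2] + [6.8125] = [7.3125]
BᵀPA = [-3.3125 -5.3750]
K = S⁻¹·BᵀPA = [-0.4530 -0.7350]
A−BK = [0.1795 0.1026; -0.5940 -0.5299]
AᵀP(A−BK) = [0.1245 0.1902; 0.1902 0.2991]
P' = Q + AᵀP(A−BK) = [2.6245 -0.8098; -0.8098 4.2991]
tr(P') = 6.9236


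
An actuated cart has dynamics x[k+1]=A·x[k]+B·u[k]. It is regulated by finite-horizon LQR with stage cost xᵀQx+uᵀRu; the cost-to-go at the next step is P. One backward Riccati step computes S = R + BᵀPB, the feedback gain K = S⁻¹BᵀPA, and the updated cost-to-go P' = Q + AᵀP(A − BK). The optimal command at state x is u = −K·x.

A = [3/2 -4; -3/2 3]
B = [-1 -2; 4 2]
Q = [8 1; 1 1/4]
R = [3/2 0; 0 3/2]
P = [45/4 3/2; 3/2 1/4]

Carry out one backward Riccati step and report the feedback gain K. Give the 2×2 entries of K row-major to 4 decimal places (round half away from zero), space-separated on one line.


-0.1364 0.2871 -0.6818 1.9091

BᵀP = [-5.2500 -0.5000; -19.5000 -2.5000]
S = R + BᵀPB = [3/2 0; 0 3/2] + [3.2500 9.5000; 9.5000 34.0000] = [4.7500 9.5000; 9.5000 35.5000]
BᵀPA = [-7.1250 19.5000; -25.5000 70.5000]
K = S⁻¹·BᵀPA = [-0.1364 0.2871; -0.6818 1.9091]
A−BK = [0.0000 0.1053; 0.4091 -1.9665]
AᵀP(A−BK) = [0.7670 -2.1477; -2.1477 6.0610]
P' = Q + AᵀP(A−BK) = [8.7670 -1.1477; -1.1477 6.3110]
tr(P') = 15.0781


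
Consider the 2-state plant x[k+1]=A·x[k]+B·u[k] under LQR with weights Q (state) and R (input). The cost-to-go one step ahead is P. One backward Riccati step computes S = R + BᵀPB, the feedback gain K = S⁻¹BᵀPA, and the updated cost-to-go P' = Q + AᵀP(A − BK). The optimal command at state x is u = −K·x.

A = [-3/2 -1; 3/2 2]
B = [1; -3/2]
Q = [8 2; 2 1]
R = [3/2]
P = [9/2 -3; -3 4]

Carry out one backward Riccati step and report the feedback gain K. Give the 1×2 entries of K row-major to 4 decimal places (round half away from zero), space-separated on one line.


BᵀP = [9.0000 -9.0000]
S = R + BᵀPB = [3/2] + [22.5000] = [24.0000]
BᵀPA = [-27.0000 -27.0000]
K = S⁻¹·BᵀPA = [-1.1250 -1.1250]
A−BK = [-0.3750 0.1250; -0.1875 0.3125]
AᵀP(A−BK) = [2.2500 1.8750; 1.8750 2.1250]
P' = Q + AᵀP(A−BK) = [10.2500 3.8750; 3.8750 3.1250]
tr(P') = 13.3750

-1.1250 -1.1250


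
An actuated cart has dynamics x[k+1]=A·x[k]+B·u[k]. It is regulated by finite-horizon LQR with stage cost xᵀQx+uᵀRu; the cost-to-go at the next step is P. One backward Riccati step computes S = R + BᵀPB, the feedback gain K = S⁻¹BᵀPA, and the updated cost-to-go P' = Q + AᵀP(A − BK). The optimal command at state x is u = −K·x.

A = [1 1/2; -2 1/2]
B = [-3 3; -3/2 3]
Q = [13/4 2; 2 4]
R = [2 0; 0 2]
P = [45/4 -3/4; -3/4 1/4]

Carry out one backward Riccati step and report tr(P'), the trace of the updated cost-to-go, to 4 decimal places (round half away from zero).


BᵀP = [-32.6250 1.8750; 31.5000 -1.5000]
S = R + BᵀPB = [2 0; 0 2] + [95.0625 -92.2500; -92.2500 90.0000] = [97.0625 -92.2500; -92.2500 92.0000]
BᵀPA = [-36.3750 -15.3750; 34.5000 15.0000]
K = S⁻¹·BᵀPA = [-0.3905 -0.0733; -0.0165 0.0896]
A−BK = [-0.1218 0.0115; -2.5361 0.1214]
AᵀP(A−BK) = [1.6170 -0.0055; -0.0055 0.0299]
P' = Q + AᵀP(A−BK) = [4.8670 1.9945; 1.9945 4.0299]
tr(P') = 8.8968

8.8968


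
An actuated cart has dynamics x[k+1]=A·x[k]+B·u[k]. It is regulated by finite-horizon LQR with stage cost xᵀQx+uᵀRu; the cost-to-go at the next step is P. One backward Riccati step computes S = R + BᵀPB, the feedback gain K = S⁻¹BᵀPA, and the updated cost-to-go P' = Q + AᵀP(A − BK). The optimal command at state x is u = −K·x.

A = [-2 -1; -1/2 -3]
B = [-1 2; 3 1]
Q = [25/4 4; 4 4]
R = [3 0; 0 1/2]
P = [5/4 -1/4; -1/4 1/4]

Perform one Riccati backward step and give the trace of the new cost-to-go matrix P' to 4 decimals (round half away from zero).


11.5991

BᵀP = [-2.0000 1.0000; 2.2500 -0.2500]
S = R + BᵀPB = [3 0; 0 1/2] + [5.0000 -3.0000; -3.0000 4.2500] = [8.0000 -3.0000; -3.0000 4.7500]
BᵀPA = [3.5000 -1.0000; -4.3750 -1.5000]
K = S⁻¹·BᵀPA = [0.1207 -0.3190; -0.8448 -0.5172]
A−BK = [-0.1897 -0.2845; -0.0172 -1.5259]
AᵀP(A−BK) = [0.4440 0.1034; 0.1034 0.9052]
P' = Q + AᵀP(A−BK) = [6.6940 4.1034; 4.1034 4.9052]
tr(P') = 11.5991


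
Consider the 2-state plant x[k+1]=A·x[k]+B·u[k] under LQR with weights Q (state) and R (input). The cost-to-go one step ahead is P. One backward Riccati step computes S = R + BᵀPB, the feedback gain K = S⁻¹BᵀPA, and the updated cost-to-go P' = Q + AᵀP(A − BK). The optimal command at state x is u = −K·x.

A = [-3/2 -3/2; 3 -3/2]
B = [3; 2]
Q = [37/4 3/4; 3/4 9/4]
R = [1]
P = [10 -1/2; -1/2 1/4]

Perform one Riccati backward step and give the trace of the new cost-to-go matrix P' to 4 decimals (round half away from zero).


BᵀP = [29.0000 -1.0000]
S = R + BᵀPB = [1] + [85.0000] = [86.0000]
BᵀPA = [-46.5000 -42.0000]
K = S⁻¹·BᵀPA = [-0.5407 -0.4884]
A−BK = [0.1221 -0.0349; 4.0814 -0.5233]
AᵀP(A−BK) = [4.1076 -0.2093; -0.2093 0.3009]
P' = Q + AᵀP(A−BK) = [13.3576 0.5407; 0.5407 2.5509]
tr(P') = 15.9084

15.9084


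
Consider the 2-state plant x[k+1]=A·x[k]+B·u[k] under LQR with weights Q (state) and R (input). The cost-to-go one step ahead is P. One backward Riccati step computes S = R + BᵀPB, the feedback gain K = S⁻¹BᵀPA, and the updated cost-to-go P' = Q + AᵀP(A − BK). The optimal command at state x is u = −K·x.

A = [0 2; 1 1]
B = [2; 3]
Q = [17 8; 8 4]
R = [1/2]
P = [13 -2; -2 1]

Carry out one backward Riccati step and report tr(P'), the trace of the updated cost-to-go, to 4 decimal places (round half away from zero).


26.4133

BᵀP = [20.0000 -1.0000]
S = R + BᵀPB = [1/2] + [37.0000] = [37.5000]
BᵀPA = [-1.0000 39.0000]
K = S⁻¹·BᵀPA = [-0.0267 1.0400]
A−BK = [0.0533 -0.0800; 1.0800 -2.1200]
AᵀP(A−BK) = [0.9733 -1.9600; -1.9600 4.4400]
P' = Q + AᵀP(A−BK) = [17.9733 6.0400; 6.0400 8.4400]
tr(P') = 26.4133


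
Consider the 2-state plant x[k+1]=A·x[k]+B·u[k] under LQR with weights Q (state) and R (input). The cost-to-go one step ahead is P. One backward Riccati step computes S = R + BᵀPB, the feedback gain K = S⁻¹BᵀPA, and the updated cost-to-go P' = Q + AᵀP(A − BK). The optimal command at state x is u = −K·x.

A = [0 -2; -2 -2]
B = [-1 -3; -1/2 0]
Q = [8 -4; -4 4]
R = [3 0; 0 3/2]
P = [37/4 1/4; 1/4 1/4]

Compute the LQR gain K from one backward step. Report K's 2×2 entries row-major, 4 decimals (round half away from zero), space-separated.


BᵀP = [-9.3750 -0.3750; -27.7500 -0.7500]
S = R + BᵀPB = [3 0; 0 3/2] + [9.5625 28.1250; 28.1250 83.2500] = [12.5625 28.1250; 28.1250 84.7500]
BᵀPA = [0.7500 19.5000; 1.5000 57.0000]
K = S⁻¹·BᵀPA = [0.0781 0.1809; -0.0082 0.6125]
A−BK = [0.0534 0.0185; -1.9609 -1.9096]
AᵀP(A−BK) = [0.9538 0.9455; 0.9455 1.5581]
P' = Q + AᵀP(A−BK) = [8.9538 -3.0545; -3.0545 5.5581]
tr(P') = 14.5118

0.0781 0.1809 -0.0082 0.6125


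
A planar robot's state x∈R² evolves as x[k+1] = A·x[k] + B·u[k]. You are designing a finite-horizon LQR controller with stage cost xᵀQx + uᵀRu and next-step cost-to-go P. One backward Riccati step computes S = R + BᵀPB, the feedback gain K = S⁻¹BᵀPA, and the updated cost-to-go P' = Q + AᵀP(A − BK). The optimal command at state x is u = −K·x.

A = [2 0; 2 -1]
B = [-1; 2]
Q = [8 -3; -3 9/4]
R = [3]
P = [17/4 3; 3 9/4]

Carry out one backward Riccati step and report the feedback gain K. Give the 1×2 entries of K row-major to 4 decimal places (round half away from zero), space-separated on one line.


1.5294 -0.3529

BᵀP = [1.7500 1.5000]
S = R + BᵀPB = [3] + [1.2500] = [4.2500]
BᵀPA = [6.5000 -1.5000]
K = S⁻¹·BᵀPA = [1.5294 -0.3529]
A−BK = [3.5294 -0.3529; -1.0588 -0.2941]
AᵀP(A−BK) = [40.0588 -8.2059; -8.2059 1.7206]
P' = Q + AᵀP(A−BK) = [48.0588 -11.2059; -11.2059 3.9706]
tr(P') = 52.0294


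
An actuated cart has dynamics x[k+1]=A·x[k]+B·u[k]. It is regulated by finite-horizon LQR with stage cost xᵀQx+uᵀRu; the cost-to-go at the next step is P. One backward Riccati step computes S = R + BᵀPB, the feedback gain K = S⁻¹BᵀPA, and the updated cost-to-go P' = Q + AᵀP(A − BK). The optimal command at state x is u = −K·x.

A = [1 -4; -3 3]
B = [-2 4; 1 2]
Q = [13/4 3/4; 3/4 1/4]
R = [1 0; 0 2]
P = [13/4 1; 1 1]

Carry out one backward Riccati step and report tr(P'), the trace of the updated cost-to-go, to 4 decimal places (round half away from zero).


10.0462

BᵀP = [-5.5000 -1.0000; 15.0000 6.0000]
S = R + BᵀPB = [1 0; 0 2] + [10.0000 -24.0000; -24.0000 72.0000] = [11.0000 -24.0000; -24.0000 74.0000]
BᵀPA = [-2.5000 19.0000; -3.0000 -42.0000]
K = S⁻¹·BᵀPA = [-1.0798 1.6723; -0.3908 -0.0252]
A−BK = [0.4034 -0.5546; -1.1387 1.3782]
AᵀP(A−BK) = [2.3782 -2.8950; -2.8950 4.1681]
P' = Q + AᵀP(A−BK) = [5.6282 -2.1450; -2.1450 4.4181]
tr(P') = 10.0462


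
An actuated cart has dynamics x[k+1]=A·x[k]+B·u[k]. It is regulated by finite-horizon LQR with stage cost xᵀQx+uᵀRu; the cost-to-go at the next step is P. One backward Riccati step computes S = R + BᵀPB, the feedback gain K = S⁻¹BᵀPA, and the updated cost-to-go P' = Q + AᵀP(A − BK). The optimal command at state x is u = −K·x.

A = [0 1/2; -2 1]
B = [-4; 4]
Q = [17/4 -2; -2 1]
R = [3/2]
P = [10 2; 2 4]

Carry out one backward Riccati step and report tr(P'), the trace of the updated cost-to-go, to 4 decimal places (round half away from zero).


27.7686

BᵀP = [-32.0000 8.0000]
S = R + BᵀPB = [3/2] + [160.0000] = [161.5000]
BᵀPA = [-16.0000 -8.0000]
K = S⁻¹·BᵀPA = [-0.0991 -0.0495]
A−BK = [-0.3963 0.3019; -1.6037 1.1981]
AᵀP(A−BK) = [14.4149 -10.7926; -10.7926 8.1037]
P' = Q + AᵀP(A−BK) = [18.6649 -12.7926; -12.7926 9.1037]
tr(P') = 27.7686


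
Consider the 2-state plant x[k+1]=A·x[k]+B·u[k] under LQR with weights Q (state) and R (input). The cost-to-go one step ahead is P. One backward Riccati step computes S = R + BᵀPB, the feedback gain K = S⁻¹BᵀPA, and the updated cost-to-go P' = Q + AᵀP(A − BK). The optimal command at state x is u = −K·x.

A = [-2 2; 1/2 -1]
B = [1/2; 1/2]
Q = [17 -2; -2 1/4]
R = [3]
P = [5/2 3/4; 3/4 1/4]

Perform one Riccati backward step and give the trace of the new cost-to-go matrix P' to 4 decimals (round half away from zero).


BᵀP = [1.6250 0.5000]
S = R + BᵀPB = [3] + [1.0625] = [4.0625]
BᵀPA = [-3.0000 2.7500]
K = S⁻¹·BᵀPA = [-0.7385 0.6769]
A−BK = [-1.6308 1.6615; 0.8692 -1.3385]
AᵀP(A−BK) = [6.3471 -5.8442; -5.8442 5.3885]
P' = Q + AᵀP(A−BK) = [23.3471 -7.8442; -7.8442 5.6385]
tr(P') = 28.9856

28.9856


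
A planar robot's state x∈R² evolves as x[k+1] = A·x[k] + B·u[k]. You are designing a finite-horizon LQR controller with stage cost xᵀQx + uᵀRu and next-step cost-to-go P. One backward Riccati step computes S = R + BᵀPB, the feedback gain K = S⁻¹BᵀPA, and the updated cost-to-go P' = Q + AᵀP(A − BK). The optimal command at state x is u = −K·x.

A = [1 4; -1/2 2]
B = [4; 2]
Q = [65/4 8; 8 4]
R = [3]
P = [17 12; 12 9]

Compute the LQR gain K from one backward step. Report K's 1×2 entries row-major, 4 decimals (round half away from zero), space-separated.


BᵀP = [92.0000 66.0000]
S = R + BᵀPB = [3] + [500.0000] = [503.0000]
BᵀPA = [59.0000 500.0000]
K = S⁻¹·BᵀPA = [0.1173 0.9940]
A−BK = [0.5308 0.0239; -0.7346 0.0119]
AᵀP(A−BK) = [0.3295 0.3519; 0.3519 2.9821]
P' = Q + AᵀP(A−BK) = [16.5795 8.3519; 8.3519 6.9821]
tr(P') = 23.5616

0.1173 0.9940


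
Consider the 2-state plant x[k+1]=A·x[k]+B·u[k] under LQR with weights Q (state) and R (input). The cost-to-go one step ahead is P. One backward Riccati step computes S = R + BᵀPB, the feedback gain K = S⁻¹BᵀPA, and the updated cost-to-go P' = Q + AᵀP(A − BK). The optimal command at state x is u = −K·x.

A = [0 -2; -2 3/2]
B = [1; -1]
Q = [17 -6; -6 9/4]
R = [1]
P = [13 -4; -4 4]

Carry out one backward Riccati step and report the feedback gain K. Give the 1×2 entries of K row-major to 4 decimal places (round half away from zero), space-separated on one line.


0.6154 -1.7692

BᵀP = [17.0000 -8.0000]
S = R + BᵀPB = [1] + [25.0000] = [26.0000]
BᵀPA = [16.0000 -46.0000]
K = S⁻¹·BᵀPA = [0.6154 -1.7692]
A−BK = [-0.6154 -0.2308; -1.3846 -0.2692]
AᵀP(A−BK) = [6.1538 0.3077; 0.3077 3.6154]
P' = Q + AᵀP(A−BK) = [23.1538 -5.6923; -5.6923 5.8654]
tr(P') = 29.0192
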